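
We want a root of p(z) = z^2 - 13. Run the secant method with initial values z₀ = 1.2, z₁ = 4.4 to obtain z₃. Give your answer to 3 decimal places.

3.570

p(1.2) = -11.56000, p(4.4) = 6.36000
z₂ = 4.40000 − 6.36000·(4.40000 − 1.20000) / (6.36000 − (-11.56000)) = 4.40000 − (20.35200)/(17.92000) = 3.26429
p(3.26429) = -2.34444
z₃ = 3.26429 − (-2.34444)·(3.26429 − 4.40000) / (-2.34444 − 6.36000) = 3.26429 − (2.66261)/(-8.70444) = 3.57018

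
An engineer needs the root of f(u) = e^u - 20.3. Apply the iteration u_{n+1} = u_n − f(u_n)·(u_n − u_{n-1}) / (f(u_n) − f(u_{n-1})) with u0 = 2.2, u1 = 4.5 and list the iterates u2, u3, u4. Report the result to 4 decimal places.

2.5202, 2.7210, 3.0918

f(2.2) = -11.274987, f(4.5) = 69.717131
u2 = 4.500000 − 69.717131·(4.500000 − 2.200000) / (69.717131 − (-11.274987)) = 4.500000 − (160.349402)/(80.992118) = 2.520185
f(2.520185) = -7.869103
u3 = 2.520185 − (-7.869103)·(2.520185 − 4.500000) / (-7.869103 − 69.717131) = 2.520185 − (15.579367)/(-77.586234) = 2.720986
f(2.720986) = -5.104706
u4 = 2.720986 − (-5.104706)·(2.720986 − 2.520185) / (-5.104706 − (-7.869103)) = 2.720986 − (-1.025028)/(2.764396) = 3.091782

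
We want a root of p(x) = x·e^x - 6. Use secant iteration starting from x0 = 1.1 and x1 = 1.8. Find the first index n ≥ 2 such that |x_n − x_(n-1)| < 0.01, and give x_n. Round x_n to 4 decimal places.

p(1.1) = -2.695417, p(1.8) = 4.889365
x2 = 1.800000 − 4.889365·(0.700000)/(7.584783) = 1.348760;  |Δ| = 0.451240
p(1.348760) = -0.803704
x3 = 1.348760 − (-0.803704)·(-0.451240)/(-5.693070) = 1.412463;  |Δ| = 0.063703
p(1.412463) = -0.200349
x4 = 1.412463 − (-0.200349)·(0.063703)/(0.603355) = 1.433616;  |Δ| = 0.021153
p(1.433616) = 0.012350
x5 = 1.433616 − 0.012350·(0.021153)/(0.212699) = 1.432388;  |Δ| = 0.001228
|x5 − x4| = 0.001228 < 0.01

n = 5, x_n = 1.4324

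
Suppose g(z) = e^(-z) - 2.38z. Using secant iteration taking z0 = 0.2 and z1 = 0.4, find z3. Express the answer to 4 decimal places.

0.3086

g(0.2) = 0.342731, g(0.4) = -0.281680
z2 = 0.400000 − (-0.281680)·(0.400000 − 0.200000) / (-0.281680 − 0.342731) = 0.400000 − (-0.056336)/(-0.624411) = 0.309777
g(0.309777) = -0.003660
z3 = 0.309777 − (-0.003660)·(0.309777 − 0.400000) / (-0.003660 − (-0.281680)) = 0.309777 − (0.000330)/(0.278020) = 0.308590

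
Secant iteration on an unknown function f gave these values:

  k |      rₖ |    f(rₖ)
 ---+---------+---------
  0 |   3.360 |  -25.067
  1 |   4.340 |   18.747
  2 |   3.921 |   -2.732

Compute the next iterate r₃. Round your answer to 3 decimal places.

3.974

r₃ = 3.921 − (-2.732)·(3.921 − 4.340) / (-2.732 − 18.747)
   = 3.921 − (1.14471)/(-21.47900) = 3.97429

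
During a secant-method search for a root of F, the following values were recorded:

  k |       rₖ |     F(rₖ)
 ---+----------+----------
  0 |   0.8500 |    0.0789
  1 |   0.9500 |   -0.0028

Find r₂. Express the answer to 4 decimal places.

0.9466

r₂ = 0.9500 − (-0.0028)·(0.9500 − 0.8500) / (-0.0028 − 0.0789)
   = 0.9500 − (-0.000280)/(-0.081700) = 0.946573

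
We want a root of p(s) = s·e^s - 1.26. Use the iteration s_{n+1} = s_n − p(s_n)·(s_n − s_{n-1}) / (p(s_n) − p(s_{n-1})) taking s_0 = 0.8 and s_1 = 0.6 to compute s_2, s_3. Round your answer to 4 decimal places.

0.6485, 0.6550

p(0.8) = 0.520433, p(0.6) = -0.166729
s_2 = 0.600000 − (-0.166729)·(0.600000 − 0.800000) / (-0.166729 − 0.520433) = 0.600000 − (0.033346)/(-0.687161) = 0.648527
p(0.648527) = -0.019549
s_3 = 0.648527 − (-0.019549)·(0.648527 − 0.600000) / (-0.019549 − (-0.166729)) = 0.648527 − (-0.000949)/(0.147179) = 0.654972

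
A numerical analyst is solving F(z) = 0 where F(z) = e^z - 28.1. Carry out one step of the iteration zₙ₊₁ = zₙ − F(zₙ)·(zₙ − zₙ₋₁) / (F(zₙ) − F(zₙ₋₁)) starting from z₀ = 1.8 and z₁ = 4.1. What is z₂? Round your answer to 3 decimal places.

2.734

F(1.8) = -22.05035, F(4.1) = 32.24029
z₂ = 4.10000 − 32.24029·(4.10000 − 1.80000) / (32.24029 − (-22.05035)) = 4.10000 − (74.15266)/(54.29064) = 2.73415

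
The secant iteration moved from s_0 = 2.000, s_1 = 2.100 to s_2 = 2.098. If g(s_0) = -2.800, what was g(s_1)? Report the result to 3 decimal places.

The secant line through (2.000, -2.800) and (2.100, g(s_1)) crosses zero at s_2 = 2.098.
So (2.000, -2.800), (2.100, g(s_1)), (2.098, 0) are collinear:
g(s_1) = -2.800 · (2.100 − 2.098) / (2.000 − 2.098) = -2.800 · (0.00200)/(-0.09800) = 0.05714

0.057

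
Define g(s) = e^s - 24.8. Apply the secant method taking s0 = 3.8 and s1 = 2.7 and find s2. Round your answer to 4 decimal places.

g(3.8) = 19.901184, g(2.7) = -9.920268
s2 = 2.700000 − (-9.920268)·(2.700000 − 3.800000) / (-9.920268 − 19.901184) = 2.700000 − (10.912295)/(-29.821453) = 3.065921

3.0659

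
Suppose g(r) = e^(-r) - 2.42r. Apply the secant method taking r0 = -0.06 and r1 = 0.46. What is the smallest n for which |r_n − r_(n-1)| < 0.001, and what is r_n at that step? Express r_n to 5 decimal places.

g(-0.06) = 1.2070365, g(0.46) = -0.4819164
r2 = 0.4600000 − (-0.4819164)·(0.5200000)/(-1.6889529) = 0.3116261;  |Δ| = 0.1483739
g(0.3116261) = -0.0218799
r3 = 0.3116261 − (-0.0218799)·(-0.1483739)/(0.4600364) = 0.3045693;  |Δ| = 0.0070569
g(0.3045693) = 0.0003834
r4 = 0.3045693 − 0.0003834·(-0.0070569)/(0.0222633) = 0.3046908;  |Δ| = 0.0001215
|r4 − r3| = 0.0001215 < 0.001

n = 4, r_n = 0.30469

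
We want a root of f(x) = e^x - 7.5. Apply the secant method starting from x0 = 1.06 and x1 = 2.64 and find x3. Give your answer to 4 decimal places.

f(1.06) = -4.613629, f(2.64) = 6.513204
x2 = 2.640000 − 6.513204·(2.640000 − 1.060000) / (6.513204 − (-4.613629)) = 2.640000 − (10.290862)/(11.126833) = 1.715131
f(1.715131) = -1.942596
x3 = 1.715131 − (-1.942596)·(1.715131 − 2.640000) / (-1.942596 − 6.513204) = 1.715131 − (1.796647)/(-8.455800) = 1.927606

1.9276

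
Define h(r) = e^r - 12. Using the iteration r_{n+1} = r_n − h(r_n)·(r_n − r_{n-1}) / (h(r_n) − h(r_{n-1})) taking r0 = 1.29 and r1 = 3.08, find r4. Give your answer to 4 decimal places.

2.5056

h(1.29) = -8.367213, h(3.08) = 9.758402
r2 = 3.080000 − 9.758402·(3.080000 − 1.290000) / (9.758402 − (-8.367213)) = 3.080000 − (17.467540)/(18.125616) = 2.116306
h(2.116306) = -3.699578
r3 = 2.116306 − (-3.699578)·(2.116306 − 3.080000) / (-3.699578 − 9.758402) = 2.116306 − (3.565259)/(-13.457980) = 2.381224
h(2.381224) = -1.181861
r4 = 2.381224 − (-1.181861)·(2.381224 − 2.116306) / (-1.181861 − (-3.699578)) = 2.381224 − (-0.313096)/(2.517717) = 2.505581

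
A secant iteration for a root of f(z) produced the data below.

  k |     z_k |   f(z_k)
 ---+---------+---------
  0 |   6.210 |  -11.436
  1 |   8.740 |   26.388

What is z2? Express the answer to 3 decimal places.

6.975

z2 = 8.740 − 26.388·(8.740 − 6.210) / (26.388 − (-11.436))
   = 8.740 − (66.76164)/(37.82400) = 6.97494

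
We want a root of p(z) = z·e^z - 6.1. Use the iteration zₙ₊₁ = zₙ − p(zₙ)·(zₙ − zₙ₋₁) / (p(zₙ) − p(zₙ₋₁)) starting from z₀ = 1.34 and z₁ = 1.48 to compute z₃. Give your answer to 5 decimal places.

p(1.34) = -0.9824817, p(1.48) = 0.4015596
z₂ = 1.4800000 − 0.4015596·(1.4800000 − 1.3400000) / (0.4015596 − (-0.9824817)) = 1.4800000 − (0.0562183)/(1.3840413) = 1.4393810
p(1.4393810) = -0.0285698
z₃ = 1.4393810 − (-0.0285698)·(1.4393810 − 1.4800000) / (-0.0285698 − 0.4015596) = 1.4393810 − (0.0011605)/(-0.4301294) = 1.4420790

1.44208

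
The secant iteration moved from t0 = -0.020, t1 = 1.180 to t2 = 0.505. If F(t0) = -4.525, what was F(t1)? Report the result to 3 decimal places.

5.818

The secant line through (-0.020, -4.525) and (1.180, F(t1)) crosses zero at t2 = 0.505.
So (-0.020, -4.525), (1.180, F(t1)), (0.505, 0) are collinear:
F(t1) = -4.525 · (1.180 − 0.505) / (-0.020 − 0.505) = -4.525 · (0.67500)/(-0.52500) = 5.81786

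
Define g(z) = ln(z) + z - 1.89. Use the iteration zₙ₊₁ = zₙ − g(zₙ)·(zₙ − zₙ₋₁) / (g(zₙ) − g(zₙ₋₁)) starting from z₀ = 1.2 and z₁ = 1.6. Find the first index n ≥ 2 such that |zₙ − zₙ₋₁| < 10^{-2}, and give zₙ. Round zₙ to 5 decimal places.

g(1.2) = -0.5076784, g(1.6) = 0.1800036
z₂ = 1.6000000 − 0.1800036·(0.4000000)/(0.6876821) = 1.4952983;  |Δ| = 0.1047017
g(1.4952983) = 0.0076241
z₃ = 1.4952983 − 0.0076241·(-0.1047017)/(-0.1723795) = 1.4906675;  |Δ| = 0.0046308
|z₃ − z₂| = 0.0046308 < 10^{-2}

n = 3, zₙ = 1.49067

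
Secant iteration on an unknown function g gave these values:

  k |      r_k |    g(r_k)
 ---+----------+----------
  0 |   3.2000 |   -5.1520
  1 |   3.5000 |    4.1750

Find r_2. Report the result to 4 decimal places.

3.3657

r_2 = 3.5000 − 4.1750·(3.5000 − 3.2000) / (4.1750 − (-5.1520))
   = 3.5000 − (1.252500)/(9.327000) = 3.365712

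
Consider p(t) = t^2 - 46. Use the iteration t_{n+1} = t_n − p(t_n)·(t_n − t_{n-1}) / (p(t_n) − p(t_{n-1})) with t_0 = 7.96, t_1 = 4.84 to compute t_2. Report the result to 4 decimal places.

p(7.96) = 17.361600, p(4.84) = -22.574400
t_2 = 4.840000 − (-22.574400)·(4.840000 − 7.960000) / (-22.574400 − 17.361600) = 4.840000 − (70.432128)/(-39.936000) = 6.603625

6.6036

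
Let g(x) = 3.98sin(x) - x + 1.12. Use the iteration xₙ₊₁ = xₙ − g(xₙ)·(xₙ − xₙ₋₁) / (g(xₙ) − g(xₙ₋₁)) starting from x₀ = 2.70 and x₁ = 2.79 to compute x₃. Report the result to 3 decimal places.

2.726

g(2.70) = 0.12097, g(2.79) = -0.29931
x₂ = 2.79000 − (-0.29931)·(2.79000 − 2.70000) / (-0.29931 − 0.12097) = 2.79000 − (-0.02694)/(-0.42029) = 2.72590
g(2.72590) = 0.00130
x₃ = 2.72590 − 0.00130·(2.72590 − 2.79000) / (0.00130 − (-0.29931)) = 2.72590 − (-0.00008)/(0.30061) = 2.72618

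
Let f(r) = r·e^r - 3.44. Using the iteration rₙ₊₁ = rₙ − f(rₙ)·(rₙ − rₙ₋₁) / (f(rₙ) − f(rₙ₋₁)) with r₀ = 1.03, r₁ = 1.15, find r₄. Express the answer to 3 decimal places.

f(1.03) = -0.55490, f(1.15) = 0.19192
r₂ = 1.15000 − 0.19192·(1.15000 − 1.03000) / (0.19192 − (-0.55490)) = 1.15000 − (0.02303)/(0.74682) = 1.11916
f(1.11916) = -0.01281
r₃ = 1.11916 − (-0.01281)·(1.11916 − 1.15000) / (-0.01281 − 0.19192) = 1.11916 − (0.00039)/(-0.20473) = 1.12109
f(1.12109) = -0.00027
r₄ = 1.12109 − (-0.00027)·(1.12109 − 1.11916) / (-0.00027 − (-0.01281)) = 1.12109 − (0.00000)/(0.01254) = 1.12113

1.121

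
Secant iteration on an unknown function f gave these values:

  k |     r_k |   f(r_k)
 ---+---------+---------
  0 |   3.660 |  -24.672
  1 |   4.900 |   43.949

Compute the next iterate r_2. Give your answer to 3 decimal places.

r_2 = 4.900 − 43.949·(4.900 − 3.660) / (43.949 − (-24.672))
   = 4.900 − (54.49676)/(68.62100) = 4.10583

4.106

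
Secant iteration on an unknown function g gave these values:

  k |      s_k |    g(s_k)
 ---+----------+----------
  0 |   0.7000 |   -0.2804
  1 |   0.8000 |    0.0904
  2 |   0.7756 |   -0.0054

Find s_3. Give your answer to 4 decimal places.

s_3 = 0.7756 − (-0.0054)·(0.7756 − 0.8000) / (-0.0054 − 0.0904)
   = 0.7756 − (0.000132)/(-0.095800) = 0.776975

0.7770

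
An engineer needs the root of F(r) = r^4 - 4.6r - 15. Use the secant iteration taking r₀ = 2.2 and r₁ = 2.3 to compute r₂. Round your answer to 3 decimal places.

2.241

F(2.2) = -1.69440, F(2.3) = 2.40410
r₂ = 2.30000 − 2.40410·(2.30000 − 2.20000) / (2.40410 − (-1.69440)) = 2.30000 − (0.24041)/(4.09850) = 2.24134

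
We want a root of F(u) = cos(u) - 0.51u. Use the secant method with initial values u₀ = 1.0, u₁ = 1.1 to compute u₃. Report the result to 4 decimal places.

1.0223

F(1.0) = 0.030302, F(1.1) = -0.107404
u₂ = 1.100000 − (-0.107404)·(1.100000 − 1.000000) / (-0.107404 − 0.030302) = 1.100000 − (-0.010740)/(-0.137706) = 1.022005
F(1.022005) = 0.000434
u₃ = 1.022005 − 0.000434·(1.022005 − 1.100000) / (0.000434 − (-0.107404)) = 1.022005 − (-0.000034)/(0.107838) = 1.022319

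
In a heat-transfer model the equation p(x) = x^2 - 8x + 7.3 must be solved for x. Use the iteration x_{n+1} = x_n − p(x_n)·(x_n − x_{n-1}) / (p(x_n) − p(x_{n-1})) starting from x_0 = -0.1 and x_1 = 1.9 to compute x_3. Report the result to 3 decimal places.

p(-0.1) = 8.11000, p(1.9) = -4.29000
x_2 = 1.90000 − (-4.29000)·(1.90000 − (-0.10000)) / (-4.29000 − 8.11000) = 1.90000 − (-8.58000)/(-12.40000) = 1.20806
p(1.20806) = -0.90510
x_3 = 1.20806 − (-0.90510)·(1.20806 − 1.90000) / (-0.90510 − (-4.29000)) = 1.20806 − (0.62627)/(3.38490) = 1.02305

1.023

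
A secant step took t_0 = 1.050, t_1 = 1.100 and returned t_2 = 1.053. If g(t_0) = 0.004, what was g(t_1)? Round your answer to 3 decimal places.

-0.063

The secant line through (1.050, 0.004) and (1.100, g(t_1)) crosses zero at t_2 = 1.053.
So (1.050, 0.004), (1.100, g(t_1)), (1.053, 0) are collinear:
g(t_1) = 0.004 · (1.100 − 1.053) / (1.050 − 1.053) = 0.004 · (0.04700)/(-0.00300) = -0.06267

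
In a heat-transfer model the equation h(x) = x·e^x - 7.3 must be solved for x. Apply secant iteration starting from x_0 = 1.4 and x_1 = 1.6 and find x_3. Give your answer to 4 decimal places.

h(1.4) = -1.622720, h(1.6) = 0.624852
x_2 = 1.600000 − 0.624852·(1.600000 − 1.400000) / (0.624852 − (-1.622720)) = 1.600000 − (0.124970)/(2.247572) = 1.544398
h(1.544398) = -0.064268
x_3 = 1.544398 − (-0.064268)·(1.544398 − 1.600000) / (-0.064268 − 0.624852) = 1.544398 − (0.003573)/(-0.689120) = 1.549583

1.5496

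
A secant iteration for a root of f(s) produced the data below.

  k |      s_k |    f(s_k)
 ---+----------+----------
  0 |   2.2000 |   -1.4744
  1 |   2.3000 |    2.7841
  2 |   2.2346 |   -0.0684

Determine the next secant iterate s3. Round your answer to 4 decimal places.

s3 = 2.2346 − (-0.0684)·(2.2346 − 2.3000) / (-0.0684 − 2.7841)
   = 2.2346 − (0.004473)/(-2.852500) = 2.236168

2.2362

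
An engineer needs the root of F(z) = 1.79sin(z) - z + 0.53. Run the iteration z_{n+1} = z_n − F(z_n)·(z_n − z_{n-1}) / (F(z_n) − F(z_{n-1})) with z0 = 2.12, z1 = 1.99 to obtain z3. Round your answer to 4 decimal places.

2.0869

F(2.12) = -0.063237, F(1.99) = 0.175010
z2 = 1.990000 − 0.175010·(1.990000 − 2.120000) / (0.175010 − (-0.063237)) = 1.990000 − (-0.022751)/(0.238246) = 2.085495
F(2.085495) = 0.002595
z3 = 2.085495 − 0.002595·(2.085495 − 1.990000) / (0.002595 − 0.175010) = 2.085495 − (0.000248)/(-0.172415) = 2.086932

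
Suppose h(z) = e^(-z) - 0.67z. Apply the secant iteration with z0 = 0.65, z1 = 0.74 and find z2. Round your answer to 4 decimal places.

0.7240

h(0.65) = 0.086546, h(0.74) = -0.018686
z2 = 0.740000 − (-0.018686)·(0.740000 − 0.650000) / (-0.018686 − 0.086546) = 0.740000 − (-0.001682)/(-0.105232) = 0.724019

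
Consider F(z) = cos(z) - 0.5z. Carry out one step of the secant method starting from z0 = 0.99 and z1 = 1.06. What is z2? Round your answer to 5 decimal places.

1.02964

F(0.99) = 0.0536899, F(1.06) = -0.0411279
z2 = 1.0600000 − (-0.0411279)·(1.0600000 − 0.9900000) / (-0.0411279 − 0.0536899) = 1.0600000 − (-0.0028790)/(-0.0948178) = 1.0296370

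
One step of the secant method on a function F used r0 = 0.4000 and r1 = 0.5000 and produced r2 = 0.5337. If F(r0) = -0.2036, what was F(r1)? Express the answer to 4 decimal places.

-0.0513

The secant line through (0.4000, -0.2036) and (0.5000, F(r1)) crosses zero at r2 = 0.5337.
So (0.4000, -0.2036), (0.5000, F(r1)), (0.5337, 0) are collinear:
F(r1) = -0.2036 · (0.5000 − 0.5337) / (0.4000 − 0.5337) = -0.2036 · (-0.033700)/(-0.133700) = -0.051319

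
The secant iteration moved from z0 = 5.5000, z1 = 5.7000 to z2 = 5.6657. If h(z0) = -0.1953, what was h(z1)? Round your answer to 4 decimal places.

0.0404

The secant line through (5.5000, -0.1953) and (5.7000, h(z1)) crosses zero at z2 = 5.6657.
So (5.5000, -0.1953), (5.7000, h(z1)), (5.6657, 0) are collinear:
h(z1) = -0.1953 · (5.7000 − 5.6657) / (5.5000 − 5.6657) = -0.1953 · (0.034300)/(-0.165700) = 0.040427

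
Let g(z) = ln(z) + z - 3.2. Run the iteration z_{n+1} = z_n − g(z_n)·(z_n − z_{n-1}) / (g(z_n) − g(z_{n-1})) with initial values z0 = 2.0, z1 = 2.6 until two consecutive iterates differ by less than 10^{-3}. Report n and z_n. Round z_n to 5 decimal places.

g(2.0) = -0.5068528, g(2.6) = 0.3555114
z2 = 2.6000000 − 0.3555114·(0.6000000)/(0.8623643) = 2.3526488;  |Δ| = 0.2473512
g(2.3526488) = 0.0081906
z3 = 2.3526488 − 0.0081906·(-0.2473512)/(-0.3473209) = 2.3468157;  |Δ| = 0.0058331
g(2.3468157) = -0.0001249
z4 = 2.3468157 − (-0.0001249)·(-0.0058331)/(-0.0083155) = 2.3469033;  |Δ| = 0.0000876
|z4 − z3| = 0.0000876 < 10^{-3}

n = 4, z_n = 2.34690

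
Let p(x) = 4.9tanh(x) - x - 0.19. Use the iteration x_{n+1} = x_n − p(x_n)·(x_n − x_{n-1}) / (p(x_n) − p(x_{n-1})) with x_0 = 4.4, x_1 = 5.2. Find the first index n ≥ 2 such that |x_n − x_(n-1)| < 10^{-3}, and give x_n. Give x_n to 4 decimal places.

n = 3, x_n = 4.7092

p(4.4) = 0.308523, p(5.2) = -0.490298
x_2 = 5.200000 − (-0.490298)·(0.800000)/(-0.798821) = 4.708978;  |Δ| = 0.491022
p(4.708978) = 0.000226
x_3 = 4.708978 − 0.000226·(-0.491022)/(0.490524) = 4.709204;  |Δ| = 0.000226
|x_3 − x_2| = 0.000226 < 10^{-3}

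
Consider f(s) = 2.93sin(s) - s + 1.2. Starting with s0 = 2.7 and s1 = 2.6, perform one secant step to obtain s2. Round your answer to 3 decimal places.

2.631

f(2.7) = -0.24778, f(2.6) = 0.11042
s2 = 2.60000 − 0.11042·(2.60000 − 2.70000) / (0.11042 − (-0.24778)) = 2.60000 − (-0.01104)/(0.35820) = 2.63083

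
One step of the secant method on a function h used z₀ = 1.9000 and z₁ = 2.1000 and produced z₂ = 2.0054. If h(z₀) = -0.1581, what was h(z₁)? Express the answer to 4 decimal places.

0.1419

The secant line through (1.9000, -0.1581) and (2.1000, h(z₁)) crosses zero at z₂ = 2.0054.
So (1.9000, -0.1581), (2.1000, h(z₁)), (2.0054, 0) are collinear:
h(z₁) = -0.1581 · (2.1000 − 2.0054) / (1.9000 − 2.0054) = -0.1581 · (0.094600)/(-0.105400) = 0.141900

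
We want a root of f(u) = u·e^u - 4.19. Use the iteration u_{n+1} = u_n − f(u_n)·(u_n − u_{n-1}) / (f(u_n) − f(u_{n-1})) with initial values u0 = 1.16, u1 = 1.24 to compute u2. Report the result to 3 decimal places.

f(1.16) = -0.48968, f(1.24) = 0.09496
u2 = 1.24000 − 0.09496·(1.24000 − 1.16000) / (0.09496 − (-0.48968)) = 1.24000 − (0.00760)/(0.58464) = 1.22701

1.227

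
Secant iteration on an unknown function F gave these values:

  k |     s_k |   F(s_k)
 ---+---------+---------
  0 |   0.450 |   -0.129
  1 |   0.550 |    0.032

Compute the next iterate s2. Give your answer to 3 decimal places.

s2 = 0.550 − 0.032·(0.550 − 0.450) / (0.032 − (-0.129))
   = 0.550 − (0.00320)/(0.16100) = 0.53012

0.530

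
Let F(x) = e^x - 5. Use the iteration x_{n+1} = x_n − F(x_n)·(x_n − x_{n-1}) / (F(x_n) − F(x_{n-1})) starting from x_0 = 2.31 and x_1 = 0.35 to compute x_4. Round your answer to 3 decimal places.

F(2.31) = 5.07442, F(0.35) = -3.58093
x_2 = 0.35000 − (-3.58093)·(0.35000 − 2.31000) / (-3.58093 − 5.07442) = 0.35000 − (7.01863)/(-8.65536) = 1.16090
F(1.16090) = -1.80720
x_3 = 1.16090 − (-1.80720)·(1.16090 − 0.35000) / (-1.80720 − (-3.58093)) = 1.16090 − (-1.46545)/(1.77374) = 1.98710
F(1.98710) = 2.29432
x_4 = 1.98710 − 2.29432·(1.98710 − 1.16090) / (2.29432 − (-1.80720)) = 1.98710 − (1.89555)/(4.10151) = 1.52494

1.525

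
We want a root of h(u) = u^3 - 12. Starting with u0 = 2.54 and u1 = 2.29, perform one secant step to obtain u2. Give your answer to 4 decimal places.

h(2.54) = 4.387064, h(2.29) = 0.008989
u2 = 2.290000 − 0.008989·(2.290000 − 2.540000) / (0.008989 − 4.387064) = 2.290000 − (-0.002247)/(-4.378075) = 2.289487

2.2895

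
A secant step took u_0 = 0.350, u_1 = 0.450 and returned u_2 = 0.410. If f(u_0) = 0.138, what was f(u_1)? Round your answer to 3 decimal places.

-0.092

The secant line through (0.350, 0.138) and (0.450, f(u_1)) crosses zero at u_2 = 0.410.
So (0.350, 0.138), (0.450, f(u_1)), (0.410, 0) are collinear:
f(u_1) = 0.138 · (0.450 − 0.410) / (0.350 − 0.410) = 0.138 · (0.04000)/(-0.06000) = -0.09200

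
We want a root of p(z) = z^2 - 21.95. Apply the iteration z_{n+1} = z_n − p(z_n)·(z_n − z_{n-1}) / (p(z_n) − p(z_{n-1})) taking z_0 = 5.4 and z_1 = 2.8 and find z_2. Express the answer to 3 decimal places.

p(5.4) = 7.21000, p(2.8) = -14.11000
z_2 = 2.80000 − (-14.11000)·(2.80000 − 5.40000) / (-14.11000 − 7.21000) = 2.80000 − (36.68600)/(-21.32000) = 4.52073

4.521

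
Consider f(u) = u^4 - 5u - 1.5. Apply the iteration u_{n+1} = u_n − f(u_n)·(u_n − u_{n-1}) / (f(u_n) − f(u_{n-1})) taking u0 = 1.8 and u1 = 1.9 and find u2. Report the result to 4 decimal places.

1.8001

f(1.8) = -0.002400, f(1.9) = 2.032100
u2 = 1.900000 − 2.032100·(1.900000 − 1.800000) / (2.032100 − (-0.002400)) = 1.900000 − (0.203210)/(2.034500) = 1.800118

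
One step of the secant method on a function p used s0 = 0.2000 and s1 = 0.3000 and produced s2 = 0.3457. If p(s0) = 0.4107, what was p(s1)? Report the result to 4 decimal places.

0.1288

The secant line through (0.2000, 0.4107) and (0.3000, p(s1)) crosses zero at s2 = 0.3457.
So (0.2000, 0.4107), (0.3000, p(s1)), (0.3457, 0) are collinear:
p(s1) = 0.4107 · (0.3000 − 0.3457) / (0.2000 − 0.3457) = 0.4107 · (-0.045700)/(-0.145700) = 0.128819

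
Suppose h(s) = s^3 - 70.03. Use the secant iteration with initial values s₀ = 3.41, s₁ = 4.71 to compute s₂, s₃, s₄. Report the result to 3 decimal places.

h(3.41) = -30.37818, h(4.71) = 34.45711
s₂ = 4.71000 − 34.45711·(4.71000 − 3.41000) / (34.45711 − (-30.37818)) = 4.71000 − (44.79424)/(64.83529) = 4.01911
h(4.01911) = -5.10847
s₃ = 4.01911 − (-5.10847)·(4.01911 − 4.71000) / (-5.10847 − 34.45711) = 4.01911 − (3.52941)/(-39.56558) = 4.10831
h(4.10831) = -0.68902
s₄ = 4.10831 − (-0.68902)·(4.10831 − 4.01911) / (-0.68902 − (-5.10847)) = 4.10831 − (-0.06146)/(4.41945) = 4.12222

4.019, 4.108, 4.122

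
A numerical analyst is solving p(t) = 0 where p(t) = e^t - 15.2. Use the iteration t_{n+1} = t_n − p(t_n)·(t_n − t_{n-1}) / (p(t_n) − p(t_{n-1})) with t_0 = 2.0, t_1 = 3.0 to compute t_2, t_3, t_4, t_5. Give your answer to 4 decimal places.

p(2.0) = -7.810944, p(3.0) = 4.885537
t_2 = 3.000000 − 4.885537·(3.000000 − 2.000000) / (4.885537 − (-7.810944)) = 3.000000 − (4.885537)/(12.696481) = 2.615205
p(2.615205) = -1.529976
t_3 = 2.615205 − (-1.529976)·(2.615205 − 3.000000) / (-1.529976 − 4.885537) = 2.615205 − (0.588726)/(-6.415513) = 2.706971
p(2.706971) = -0.216172
t_4 = 2.706971 − (-0.216172)·(2.706971 − 2.615205) / (-0.216172 − (-1.529976)) = 2.706971 − (-0.019837)/(1.313804) = 2.722071
p(2.722071) = 0.011787
t_5 = 2.722071 − 0.011787·(2.722071 − 2.706971) / (0.011787 − (-0.216172)) = 2.722071 − (0.000178)/(0.227959) = 2.721290

2.6152, 2.7070, 2.7221, 2.7213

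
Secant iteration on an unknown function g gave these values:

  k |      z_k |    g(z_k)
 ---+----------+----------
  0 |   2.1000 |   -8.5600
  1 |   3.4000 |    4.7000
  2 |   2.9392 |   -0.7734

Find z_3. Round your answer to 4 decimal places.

3.0043

z_3 = 2.9392 − (-0.7734)·(2.9392 − 3.4000) / (-0.7734 − 4.7000)
   = 2.9392 − (0.356383)/(-5.473400) = 3.004312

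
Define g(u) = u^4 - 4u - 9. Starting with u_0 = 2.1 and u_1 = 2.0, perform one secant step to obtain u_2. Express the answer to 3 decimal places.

2.033

g(2.1) = 2.04810, g(2.0) = -1.00000
u_2 = 2.00000 − (-1.00000)·(2.00000 − 2.10000) / (-1.00000 − 2.04810) = 2.00000 − (0.10000)/(-3.04810) = 2.03281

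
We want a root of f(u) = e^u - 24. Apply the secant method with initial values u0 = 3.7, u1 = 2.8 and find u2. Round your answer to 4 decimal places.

f(3.7) = 16.447304, f(2.8) = -7.555353
u2 = 2.800000 − (-7.555353)·(2.800000 − 3.700000) / (-7.555353 − 16.447304) = 2.800000 − (6.799818)/(-24.002658) = 3.083294

3.0833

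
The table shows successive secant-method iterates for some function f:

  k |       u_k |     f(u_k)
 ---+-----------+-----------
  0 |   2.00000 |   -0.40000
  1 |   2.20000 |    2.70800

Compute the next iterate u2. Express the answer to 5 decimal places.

2.02574

u2 = 2.20000 − 2.70800·(2.20000 − 2.00000) / (2.70800 − (-0.40000))
   = 2.20000 − (0.5416000)/(3.1080000) = 2.0257400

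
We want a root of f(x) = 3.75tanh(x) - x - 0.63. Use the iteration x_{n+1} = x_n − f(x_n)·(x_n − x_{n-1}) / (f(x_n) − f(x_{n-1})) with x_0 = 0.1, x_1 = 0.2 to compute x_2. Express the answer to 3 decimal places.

0.234

f(0.1) = -0.35625, f(0.2) = -0.08984
x_2 = 0.20000 − (-0.08984)·(0.20000 − 0.10000) / (-0.08984 − (-0.35625)) = 0.20000 − (-0.00898)/(0.26640) = 0.23372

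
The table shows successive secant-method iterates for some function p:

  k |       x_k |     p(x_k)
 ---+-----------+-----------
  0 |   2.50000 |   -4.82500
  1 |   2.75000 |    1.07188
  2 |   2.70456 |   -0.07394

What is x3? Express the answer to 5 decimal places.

2.70749

x3 = 2.70456 − (-0.07394)·(2.70456 − 2.75000) / (-0.07394 − 1.07188)
   = 2.70456 − (0.0033598)/(-1.1458200) = 2.7074923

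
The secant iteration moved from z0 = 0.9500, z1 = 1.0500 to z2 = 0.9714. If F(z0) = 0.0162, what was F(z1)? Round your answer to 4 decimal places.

-0.0595

The secant line through (0.9500, 0.0162) and (1.0500, F(z1)) crosses zero at z2 = 0.9714.
So (0.9500, 0.0162), (1.0500, F(z1)), (0.9714, 0) are collinear:
F(z1) = 0.0162 · (1.0500 − 0.9714) / (0.9500 − 0.9714) = 0.0162 · (0.078600)/(-0.021400) = -0.059501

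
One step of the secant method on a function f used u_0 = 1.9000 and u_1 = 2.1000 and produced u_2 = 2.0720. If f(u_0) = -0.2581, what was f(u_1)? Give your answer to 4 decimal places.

0.0420

The secant line through (1.9000, -0.2581) and (2.1000, f(u_1)) crosses zero at u_2 = 2.0720.
So (1.9000, -0.2581), (2.1000, f(u_1)), (2.0720, 0) are collinear:
f(u_1) = -0.2581 · (2.1000 − 2.0720) / (1.9000 − 2.0720) = -0.2581 · (0.028000)/(-0.172000) = 0.042016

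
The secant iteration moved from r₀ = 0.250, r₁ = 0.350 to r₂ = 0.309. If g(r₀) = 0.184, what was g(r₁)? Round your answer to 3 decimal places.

-0.128

The secant line through (0.250, 0.184) and (0.350, g(r₁)) crosses zero at r₂ = 0.309.
So (0.250, 0.184), (0.350, g(r₁)), (0.309, 0) are collinear:
g(r₁) = 0.184 · (0.350 − 0.309) / (0.250 − 0.309) = 0.184 · (0.04100)/(-0.05900) = -0.12786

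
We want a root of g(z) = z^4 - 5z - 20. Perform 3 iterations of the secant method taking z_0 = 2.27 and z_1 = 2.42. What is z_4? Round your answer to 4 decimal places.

2.3762

g(2.27) = -4.797622, g(2.42) = 2.197421
z_2 = 2.420000 − 2.197421·(2.420000 − 2.270000) / (2.197421 − (-4.797622)) = 2.420000 − (0.329613)/(6.995043) = 2.372879
g(2.372879) = -0.161246
z_3 = 2.372879 − (-0.161246)·(2.372879 − 2.420000) / (-0.161246 − 2.197421) = 2.372879 − (0.007598)/(-2.358667) = 2.376100
g(2.376100) = -0.004845
z_4 = 2.376100 − (-0.004845)·(2.376100 − 2.372879) / (-0.004845 − (-0.161246)) = 2.376100 − (-0.000016)/(0.156401) = 2.376200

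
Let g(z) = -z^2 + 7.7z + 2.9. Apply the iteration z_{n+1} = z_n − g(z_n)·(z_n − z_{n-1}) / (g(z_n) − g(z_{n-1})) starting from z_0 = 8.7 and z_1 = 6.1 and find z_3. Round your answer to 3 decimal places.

g(8.7) = -5.80000, g(6.1) = 12.66000
z_2 = 6.10000 − 12.66000·(6.10000 − 8.70000) / (12.66000 − (-5.80000)) = 6.10000 − (-32.91600)/(18.46000) = 7.88310
g(7.88310) = 1.45662
z_3 = 7.88310 − 1.45662·(7.88310 − 6.10000) / (1.45662 − 12.66000) = 7.88310 − (2.59729)/(-11.20338) = 8.11493

8.115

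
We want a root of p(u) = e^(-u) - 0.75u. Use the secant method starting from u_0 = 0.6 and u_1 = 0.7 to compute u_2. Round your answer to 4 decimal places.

0.6777

p(0.6) = 0.098812, p(0.7) = -0.028415
u_2 = 0.700000 − (-0.028415)·(0.700000 − 0.600000) / (-0.028415 − 0.098812) = 0.700000 − (-0.002841)/(-0.127226) = 0.677666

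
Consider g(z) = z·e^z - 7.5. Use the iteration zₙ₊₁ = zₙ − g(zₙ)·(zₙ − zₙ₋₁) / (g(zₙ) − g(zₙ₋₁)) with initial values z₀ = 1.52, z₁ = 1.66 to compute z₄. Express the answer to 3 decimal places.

g(1.52) = -0.55022, g(1.66) = 1.23046
z₂ = 1.66000 − 1.23046·(1.66000 − 1.52000) / (1.23046 − (-0.55022)) = 1.66000 − (0.17226)/(1.78067) = 1.56326
g(1.56326) = -0.03644
z₃ = 1.56326 − (-0.03644)·(1.56326 − 1.66000) / (-0.03644 − 1.23046) = 1.56326 − (0.00353)/(-1.26690) = 1.56604
g(1.56604) = -0.00232
z₄ = 1.56604 − (-0.00232)·(1.56604 − 1.56326) / (-0.00232 − (-0.03644)) = 1.56604 − (-0.00001)/(0.03412) = 1.56623

1.566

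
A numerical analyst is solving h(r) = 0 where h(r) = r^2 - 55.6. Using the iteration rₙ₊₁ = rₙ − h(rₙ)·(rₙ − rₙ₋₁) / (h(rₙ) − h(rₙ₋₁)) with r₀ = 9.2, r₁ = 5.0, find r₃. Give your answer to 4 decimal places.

7.5175

h(9.2) = 29.040000, h(5.0) = -30.600000
r₂ = 5.000000 − (-30.600000)·(5.000000 − 9.200000) / (-30.600000 − 29.040000) = 5.000000 − (128.520000)/(-59.640000) = 7.154930
h(7.154930) = -4.406983
r₃ = 7.154930 − (-4.406983)·(7.154930 − 5.000000) / (-4.406983 − (-30.600000)) = 7.154930 − (-9.496737)/(26.193017) = 7.517497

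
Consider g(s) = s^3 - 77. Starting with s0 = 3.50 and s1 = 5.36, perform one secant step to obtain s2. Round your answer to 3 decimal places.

g(3.50) = -34.12500, g(5.36) = 76.99066
s2 = 5.36000 − 76.99066·(5.36000 − 3.50000) / (76.99066 − (-34.12500)) = 5.36000 − (143.20262)/(111.11566) = 4.07123

4.071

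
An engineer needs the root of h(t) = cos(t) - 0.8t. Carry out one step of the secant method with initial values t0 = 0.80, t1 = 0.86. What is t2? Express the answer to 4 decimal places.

0.8369

h(0.80) = 0.056707, h(0.86) = -0.035563
t2 = 0.860000 − (-0.035563)·(0.860000 − 0.800000) / (-0.035563 − 0.056707) = 0.860000 − (-0.002134)/(-0.092269) = 0.836875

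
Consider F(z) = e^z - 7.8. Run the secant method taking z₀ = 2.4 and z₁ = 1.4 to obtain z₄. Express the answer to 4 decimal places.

2.0516

F(2.4) = 3.223176, F(1.4) = -3.744800
z₂ = 1.400000 − (-3.744800)·(1.400000 − 2.400000) / (-3.744800 − 3.223176) = 1.400000 − (3.744800)/(-6.967976) = 1.937430
F(1.937430) = -0.859110
z₃ = 1.937430 − (-0.859110)·(1.937430 − 1.400000) / (-0.859110 − (-3.744800)) = 1.937430 − (-0.461711)/(2.885690) = 2.097430
F(2.097430) = 0.345213
z₄ = 2.097430 − 0.345213·(2.097430 − 1.937430) / (0.345213 − (-0.859110)) = 2.097430 − (0.055234)/(1.204322) = 2.051567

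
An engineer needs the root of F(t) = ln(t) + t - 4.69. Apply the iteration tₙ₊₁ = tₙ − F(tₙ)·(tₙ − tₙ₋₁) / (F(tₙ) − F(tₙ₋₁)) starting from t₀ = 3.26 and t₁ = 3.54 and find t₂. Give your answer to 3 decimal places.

F(3.26) = -0.24827, F(3.54) = 0.11413
t₂ = 3.54000 − 0.11413·(3.54000 − 3.26000) / (0.11413 − (-0.24827)) = 3.54000 − (0.03196)/(0.36240) = 3.45182

3.452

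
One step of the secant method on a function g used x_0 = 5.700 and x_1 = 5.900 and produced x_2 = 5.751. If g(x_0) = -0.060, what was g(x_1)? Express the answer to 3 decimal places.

The secant line through (5.700, -0.060) and (5.900, g(x_1)) crosses zero at x_2 = 5.751.
So (5.700, -0.060), (5.900, g(x_1)), (5.751, 0) are collinear:
g(x_1) = -0.060 · (5.900 − 5.751) / (5.700 − 5.751) = -0.060 · (0.14900)/(-0.05100) = 0.17529

0.175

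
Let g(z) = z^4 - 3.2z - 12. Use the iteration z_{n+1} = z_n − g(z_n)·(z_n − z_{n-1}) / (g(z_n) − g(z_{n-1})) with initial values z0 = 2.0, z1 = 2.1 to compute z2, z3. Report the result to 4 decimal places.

g(2.0) = -2.400000, g(2.1) = 0.728100
z2 = 2.100000 − 0.728100·(2.100000 − 2.000000) / (0.728100 − (-2.400000)) = 2.100000 − (0.072810)/(3.128100) = 2.076724
g(2.076724) = -0.045427
z3 = 2.076724 − (-0.045427)·(2.076724 − 2.100000) / (-0.045427 − 0.728100) = 2.076724 − (0.001057)/(-0.773527) = 2.078091

2.0767, 2.0781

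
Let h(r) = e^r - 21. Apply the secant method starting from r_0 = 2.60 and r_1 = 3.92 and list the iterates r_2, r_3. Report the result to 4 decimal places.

2.8693, 2.9775

h(2.60) = -7.536262, h(3.92) = 29.400445
r_2 = 3.920000 − 29.400445·(3.920000 − 2.600000) / (29.400445 − (-7.536262)) = 3.920000 − (38.808587)/(36.936707) = 2.869322
h(2.869322) = -3.374937
r_3 = 2.869322 − (-3.374937)·(2.869322 − 3.920000) / (-3.374937 − 29.400445) = 2.869322 − (3.545972)/(-32.775381) = 2.977512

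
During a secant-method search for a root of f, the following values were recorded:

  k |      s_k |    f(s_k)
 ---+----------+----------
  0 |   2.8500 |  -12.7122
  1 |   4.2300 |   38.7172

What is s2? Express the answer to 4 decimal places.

3.1911

s2 = 4.2300 − 38.7172·(4.2300 − 2.8500) / (38.7172 − (-12.7122))
   = 4.2300 − (53.429736)/(51.429400) = 3.191105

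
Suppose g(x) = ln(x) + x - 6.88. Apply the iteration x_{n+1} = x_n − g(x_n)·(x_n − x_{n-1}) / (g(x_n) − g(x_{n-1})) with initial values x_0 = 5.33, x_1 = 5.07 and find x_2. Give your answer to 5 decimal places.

g(5.33) = 0.1233512, g(5.07) = -0.1866592
x_2 = 5.0700000 − (-0.1866592)·(5.0700000 − 5.3300000) / (-0.1866592 − 0.1233512) = 5.0700000 − (0.0485314)/(-0.3100104) = 5.2265476

5.22655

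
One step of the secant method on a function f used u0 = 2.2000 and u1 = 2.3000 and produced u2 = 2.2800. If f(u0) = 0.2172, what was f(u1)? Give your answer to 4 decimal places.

The secant line through (2.2000, 0.2172) and (2.3000, f(u1)) crosses zero at u2 = 2.2800.
So (2.2000, 0.2172), (2.3000, f(u1)), (2.2800, 0) are collinear:
f(u1) = 0.2172 · (2.3000 − 2.2800) / (2.2000 − 2.2800) = 0.2172 · (0.020000)/(-0.080000) = -0.054300

-0.0543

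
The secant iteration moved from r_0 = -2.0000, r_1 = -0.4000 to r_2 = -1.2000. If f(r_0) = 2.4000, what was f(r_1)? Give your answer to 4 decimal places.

-2.4000

The secant line through (-2.0000, 2.4000) and (-0.4000, f(r_1)) crosses zero at r_2 = -1.2000.
So (-2.0000, 2.4000), (-0.4000, f(r_1)), (-1.2000, 0) are collinear:
f(r_1) = 2.4000 · (-0.4000 − (-1.2000)) / (-2.0000 − (-1.2000)) = 2.4000 · (0.800000)/(-0.800000) = -2.400000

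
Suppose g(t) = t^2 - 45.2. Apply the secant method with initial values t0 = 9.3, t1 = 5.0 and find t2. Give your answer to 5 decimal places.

g(9.3) = 41.2900000, g(5.0) = -20.2000000
t2 = 5.0000000 − (-20.2000000)·(5.0000000 − 9.3000000) / (-20.2000000 − 41.2900000) = 5.0000000 − (86.8600000)/(-61.4900000) = 6.4125874

6.41259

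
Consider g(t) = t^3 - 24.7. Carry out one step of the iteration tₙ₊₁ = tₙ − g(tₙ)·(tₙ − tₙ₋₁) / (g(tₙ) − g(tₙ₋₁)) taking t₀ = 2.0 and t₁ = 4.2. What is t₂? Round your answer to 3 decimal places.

g(2.0) = -16.70000, g(4.2) = 49.38800
t₂ = 4.20000 − 49.38800·(4.20000 − 2.00000) / (49.38800 − (-16.70000)) = 4.20000 − (108.65360)/(66.08800) = 2.55593

2.556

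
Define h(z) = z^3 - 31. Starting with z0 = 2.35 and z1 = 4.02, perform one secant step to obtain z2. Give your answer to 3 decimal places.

h(2.35) = -18.02212, h(4.02) = 33.96481
z2 = 4.02000 − 33.96481·(4.02000 − 2.35000) / (33.96481 − (-18.02212)) = 4.02000 − (56.72123)/(51.98693) = 2.92893

2.929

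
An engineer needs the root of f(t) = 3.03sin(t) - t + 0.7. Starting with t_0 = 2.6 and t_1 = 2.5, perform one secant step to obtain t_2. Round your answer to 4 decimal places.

2.5038

f(2.6) = -0.338031, f(2.5) = 0.013371
t_2 = 2.500000 − 0.013371·(2.500000 − 2.600000) / (0.013371 − (-0.338031)) = 2.500000 − (-0.001337)/(0.351401) = 2.503805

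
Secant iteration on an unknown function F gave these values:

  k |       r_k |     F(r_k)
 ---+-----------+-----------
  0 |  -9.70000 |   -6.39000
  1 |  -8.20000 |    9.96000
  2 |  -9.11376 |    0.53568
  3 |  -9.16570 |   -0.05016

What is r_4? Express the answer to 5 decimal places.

-9.16125

r_4 = -9.16570 − (-0.05016)·(-9.16570 − (-9.11376)) / (-0.05016 − 0.53568)
   = -9.16570 − (0.0026053)/(-0.5858400) = -9.1612529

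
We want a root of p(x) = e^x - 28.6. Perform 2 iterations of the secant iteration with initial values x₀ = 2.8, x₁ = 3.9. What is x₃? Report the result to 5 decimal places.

3.31596

p(2.8) = -12.1553532, p(3.9) = 20.8024491
x₂ = 3.9000000 − 20.8024491·(3.9000000 − 2.8000000) / (20.8024491 − (-12.1553532)) = 3.9000000 − (22.8826940)/(32.9578023) = 3.2056972
p(3.2056972) = -3.9273039
x₃ = 3.2056972 − (-3.9273039)·(3.2056972 − 3.9000000) / (-3.9273039 − 20.8024491) = 3.2056972 − (2.7267380)/(-24.7297530) = 3.3159586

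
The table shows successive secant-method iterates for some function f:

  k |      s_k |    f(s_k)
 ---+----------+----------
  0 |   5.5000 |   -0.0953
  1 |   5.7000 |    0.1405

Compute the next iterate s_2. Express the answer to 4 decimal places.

s_2 = 5.7000 − 0.1405·(5.7000 − 5.5000) / (0.1405 − (-0.0953))
   = 5.7000 − (0.028100)/(0.235800) = 5.580831

5.5808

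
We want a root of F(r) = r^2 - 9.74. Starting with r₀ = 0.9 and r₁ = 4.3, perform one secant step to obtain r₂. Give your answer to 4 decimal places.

F(0.9) = -8.930000, F(4.3) = 8.750000
r₂ = 4.300000 − 8.750000·(4.300000 − 0.900000) / (8.750000 − (-8.930000)) = 4.300000 − (29.750000)/(17.680000) = 2.617308

2.6173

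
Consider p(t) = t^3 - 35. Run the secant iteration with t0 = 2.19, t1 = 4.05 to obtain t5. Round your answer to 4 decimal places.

3.2710

p(2.19) = -24.496541, p(4.05) = 31.430125
t2 = 4.050000 − 31.430125·(4.050000 − 2.190000) / (31.430125 − (-24.496541)) = 4.050000 − (58.460032)/(55.926666) = 3.004702
p(3.004702) = -7.872847
t3 = 3.004702 − (-7.872847)·(3.004702 − 4.050000) / (-7.872847 − 31.430125) = 3.004702 − (8.229471)/(-39.302972) = 3.214087
p(3.214087) = -1.797325
t4 = 3.214087 − (-1.797325)·(3.214087 − 3.004702) / (-1.797325 − (-7.872847)) = 3.214087 − (-0.376334)/(6.075522) = 3.276030
p(3.276030) = 0.159577
t5 = 3.276030 − 0.159577·(3.276030 − 3.214087) / (0.159577 − (-1.797325)) = 3.276030 − (0.009885)/(1.956902) = 3.270979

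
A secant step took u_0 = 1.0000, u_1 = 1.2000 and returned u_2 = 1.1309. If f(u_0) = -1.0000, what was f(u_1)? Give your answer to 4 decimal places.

0.5279

The secant line through (1.0000, -1.0000) and (1.2000, f(u_1)) crosses zero at u_2 = 1.1309.
So (1.0000, -1.0000), (1.2000, f(u_1)), (1.1309, 0) are collinear:
f(u_1) = -1.0000 · (1.2000 − 1.1309) / (1.0000 − 1.1309) = -1.0000 · (0.069100)/(-0.130900) = 0.527884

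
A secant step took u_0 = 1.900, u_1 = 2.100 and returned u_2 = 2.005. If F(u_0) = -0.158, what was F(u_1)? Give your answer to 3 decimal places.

0.143

The secant line through (1.900, -0.158) and (2.100, F(u_1)) crosses zero at u_2 = 2.005.
So (1.900, -0.158), (2.100, F(u_1)), (2.005, 0) are collinear:
F(u_1) = -0.158 · (2.100 − 2.005) / (1.900 − 2.005) = -0.158 · (0.09500)/(-0.10500) = 0.14295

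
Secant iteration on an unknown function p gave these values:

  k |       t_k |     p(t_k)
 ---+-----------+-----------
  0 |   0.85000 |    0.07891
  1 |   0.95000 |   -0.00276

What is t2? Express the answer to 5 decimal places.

0.94662

t2 = 0.95000 − (-0.00276)·(0.95000 − 0.85000) / (-0.00276 − 0.07891)
   = 0.95000 − (-0.0002760)/(-0.0816700) = 0.9466205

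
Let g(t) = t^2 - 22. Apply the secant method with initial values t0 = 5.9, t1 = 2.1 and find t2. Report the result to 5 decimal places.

g(5.9) = 12.8100000, g(2.1) = -17.5900000
t2 = 2.1000000 − (-17.5900000)·(2.1000000 − 5.9000000) / (-17.5900000 − 12.8100000) = 2.1000000 − (66.8420000)/(-30.4000000) = 4.2987500

4.29875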